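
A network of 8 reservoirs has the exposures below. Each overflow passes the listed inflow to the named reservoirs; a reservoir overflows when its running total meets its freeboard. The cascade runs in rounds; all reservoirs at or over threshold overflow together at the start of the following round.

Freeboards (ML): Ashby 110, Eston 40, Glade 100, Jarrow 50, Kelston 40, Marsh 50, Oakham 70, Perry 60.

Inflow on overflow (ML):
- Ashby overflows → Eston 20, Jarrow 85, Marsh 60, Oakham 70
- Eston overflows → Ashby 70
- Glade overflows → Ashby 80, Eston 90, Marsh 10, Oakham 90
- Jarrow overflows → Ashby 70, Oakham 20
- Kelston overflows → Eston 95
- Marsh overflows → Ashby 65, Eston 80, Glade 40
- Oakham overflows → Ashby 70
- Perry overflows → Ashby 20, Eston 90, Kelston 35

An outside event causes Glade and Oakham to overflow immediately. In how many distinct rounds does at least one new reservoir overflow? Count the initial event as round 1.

3

Round 1 — Glade, Oakham overflow (initial).
  Ashby: +80+70 → 150 ≥ 110
  Eston: +90 → 90 ≥ 40
  Marsh: +10 → 10 < 50
Round 2 — Ashby, Eston overflow.
  Jarrow: +85 → 85 ≥ 50
  Marsh: +60 → 70 ≥ 50
Round 3 — Jarrow, Marsh overflow.
No further overflows.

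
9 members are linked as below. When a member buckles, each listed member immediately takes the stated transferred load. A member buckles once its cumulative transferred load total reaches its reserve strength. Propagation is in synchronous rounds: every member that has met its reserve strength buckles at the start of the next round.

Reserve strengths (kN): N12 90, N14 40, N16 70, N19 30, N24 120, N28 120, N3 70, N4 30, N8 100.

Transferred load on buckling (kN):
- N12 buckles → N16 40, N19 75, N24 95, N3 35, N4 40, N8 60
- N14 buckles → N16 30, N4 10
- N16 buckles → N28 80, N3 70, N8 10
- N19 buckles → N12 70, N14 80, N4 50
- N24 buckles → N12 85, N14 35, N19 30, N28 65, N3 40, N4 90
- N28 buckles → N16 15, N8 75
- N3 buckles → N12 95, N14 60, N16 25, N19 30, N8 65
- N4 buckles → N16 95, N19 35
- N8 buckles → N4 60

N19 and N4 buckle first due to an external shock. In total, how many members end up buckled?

Round 1 — N19, N4 buckle (initial).
  N12: +70 → 70 < 90
  N14: +80 → 80 ≥ 40
  N16: +95 → 95 ≥ 70
Round 2 — N14, N16 buckle.
  N28: +80 → 80 < 120
  N3: +70 → 70 ≥ 70
  N8: +10 → 10 < 100
Round 3 — N3 buckles.
  N12: +95 → 165 ≥ 90
  N8: +65 → 75 < 100
Round 4 — N12 buckles.
  N24: +95 → 95 < 120
  N8: +60 → 135 ≥ 100
Round 5 — N8 buckles.
No further bucklings.

7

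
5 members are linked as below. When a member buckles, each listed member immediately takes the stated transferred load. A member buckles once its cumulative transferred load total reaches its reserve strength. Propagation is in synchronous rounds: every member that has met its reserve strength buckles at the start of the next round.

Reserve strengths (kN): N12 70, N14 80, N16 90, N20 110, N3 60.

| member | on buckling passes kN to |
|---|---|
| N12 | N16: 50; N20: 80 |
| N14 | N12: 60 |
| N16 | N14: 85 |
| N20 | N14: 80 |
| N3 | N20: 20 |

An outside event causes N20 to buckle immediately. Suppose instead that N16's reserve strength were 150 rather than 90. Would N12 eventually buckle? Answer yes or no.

With N16's reserve strength at 150:
Round 1 — N20 buckles (initial).
  N14: +80 → 80 ≥ 80
Round 2 — N14 buckles.
  N12: +60 → 60 < 70
No further bucklings.

no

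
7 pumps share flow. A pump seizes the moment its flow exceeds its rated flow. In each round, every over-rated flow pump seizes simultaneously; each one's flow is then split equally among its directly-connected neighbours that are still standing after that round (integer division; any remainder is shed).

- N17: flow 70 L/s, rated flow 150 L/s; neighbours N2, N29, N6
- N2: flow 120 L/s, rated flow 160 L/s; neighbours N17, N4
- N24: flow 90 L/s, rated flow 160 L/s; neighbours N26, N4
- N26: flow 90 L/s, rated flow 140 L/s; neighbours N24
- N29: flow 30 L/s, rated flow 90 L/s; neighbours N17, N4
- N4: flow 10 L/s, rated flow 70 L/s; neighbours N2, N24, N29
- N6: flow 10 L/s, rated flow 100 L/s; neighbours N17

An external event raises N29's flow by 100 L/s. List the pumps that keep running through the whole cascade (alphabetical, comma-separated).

N17, N2, N24, N26, N6

Round 1 — N29 at 130 > 90. N29 seizes.
  N29 sheds 130 L/s to N17, N4: 65 each.
    N17: 70+65 = 135 ≤ 150
    N4: 10+65 = 75 > 70
Round 2 — N4 seizes.
  N4 sheds 75 L/s to N2, N24: 37 each (1 lost).
    N2: 120+37 = 157 ≤ 160
    N24: 90+37 = 127 ≤ 160
No further seizures.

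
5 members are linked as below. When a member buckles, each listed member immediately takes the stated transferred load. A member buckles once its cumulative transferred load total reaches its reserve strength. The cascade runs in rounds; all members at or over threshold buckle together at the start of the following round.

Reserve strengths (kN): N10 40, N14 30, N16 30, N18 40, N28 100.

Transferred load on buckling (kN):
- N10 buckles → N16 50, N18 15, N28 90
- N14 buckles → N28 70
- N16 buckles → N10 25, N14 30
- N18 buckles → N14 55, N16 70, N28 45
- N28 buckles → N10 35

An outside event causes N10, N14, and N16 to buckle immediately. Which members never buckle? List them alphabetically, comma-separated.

N18

Round 1 — N10, N14, N16 buckle (initial).
  N18: +15 → 15 < 40
  N28: +90+70 → 160 ≥ 100
Round 2 — N28 buckles.
No further bucklings.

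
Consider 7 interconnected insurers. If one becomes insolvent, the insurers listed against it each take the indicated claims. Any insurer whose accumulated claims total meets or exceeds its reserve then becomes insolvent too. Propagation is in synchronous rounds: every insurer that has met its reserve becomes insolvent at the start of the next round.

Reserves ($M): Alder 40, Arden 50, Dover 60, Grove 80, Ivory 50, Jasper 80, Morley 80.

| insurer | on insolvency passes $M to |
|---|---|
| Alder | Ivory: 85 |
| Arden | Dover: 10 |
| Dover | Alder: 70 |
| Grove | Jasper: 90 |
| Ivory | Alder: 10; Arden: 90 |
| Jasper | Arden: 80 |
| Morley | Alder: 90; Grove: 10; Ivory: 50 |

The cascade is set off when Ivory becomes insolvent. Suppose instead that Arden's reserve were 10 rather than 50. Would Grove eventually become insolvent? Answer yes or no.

With Arden's reserve at 10:
Round 1 — Ivory becomes insolvent (initial).
  Alder: +10 → 10 < 40
  Arden: +90 → 90 ≥ 10
Round 2 — Arden becomes insolvent.
  Dover: +10 → 10 < 60
No further insolvencies.

no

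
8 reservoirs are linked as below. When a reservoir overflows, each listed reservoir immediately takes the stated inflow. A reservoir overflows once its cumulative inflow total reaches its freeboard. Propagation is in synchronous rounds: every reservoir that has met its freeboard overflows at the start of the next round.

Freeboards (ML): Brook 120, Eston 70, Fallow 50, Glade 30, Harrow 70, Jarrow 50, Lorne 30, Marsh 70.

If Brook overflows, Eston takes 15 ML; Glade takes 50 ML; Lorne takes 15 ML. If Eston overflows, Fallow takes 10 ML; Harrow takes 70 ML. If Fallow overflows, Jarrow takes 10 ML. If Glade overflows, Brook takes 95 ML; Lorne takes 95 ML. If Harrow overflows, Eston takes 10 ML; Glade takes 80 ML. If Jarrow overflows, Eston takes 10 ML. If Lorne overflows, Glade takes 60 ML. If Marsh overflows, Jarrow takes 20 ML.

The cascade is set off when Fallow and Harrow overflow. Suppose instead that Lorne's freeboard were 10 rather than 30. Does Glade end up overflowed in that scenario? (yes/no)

With Lorne's freeboard at 10:
Round 1 — Fallow, Harrow overflow (initial).
  Eston: +10 → 10 < 70
  Glade: +80 → 80 ≥ 30
  Jarrow: +10 → 10 < 50
Round 2 — Glade overflows.
  Brook: +95 → 95 < 120
  Lorne: +95 → 95 ≥ 10
Round 3 — Lorne overflows.
No further overflows.

yes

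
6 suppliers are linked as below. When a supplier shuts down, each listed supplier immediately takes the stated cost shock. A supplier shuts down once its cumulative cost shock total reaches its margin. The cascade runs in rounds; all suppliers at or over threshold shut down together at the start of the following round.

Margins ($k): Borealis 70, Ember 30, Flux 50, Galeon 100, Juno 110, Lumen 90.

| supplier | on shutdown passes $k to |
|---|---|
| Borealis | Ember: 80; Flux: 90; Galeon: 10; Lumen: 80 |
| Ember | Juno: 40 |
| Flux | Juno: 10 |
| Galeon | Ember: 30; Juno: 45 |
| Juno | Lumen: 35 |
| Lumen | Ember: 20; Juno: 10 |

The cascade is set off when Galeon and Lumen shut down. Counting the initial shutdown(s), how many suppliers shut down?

3

Round 1 — Galeon, Lumen shut down (initial).
  Ember: +30+20 → 50 ≥ 30
  Juno: +45+10 → 55 < 110
Round 2 — Ember shuts down.
  Juno: +40 → 95 < 110
No further shutdowns.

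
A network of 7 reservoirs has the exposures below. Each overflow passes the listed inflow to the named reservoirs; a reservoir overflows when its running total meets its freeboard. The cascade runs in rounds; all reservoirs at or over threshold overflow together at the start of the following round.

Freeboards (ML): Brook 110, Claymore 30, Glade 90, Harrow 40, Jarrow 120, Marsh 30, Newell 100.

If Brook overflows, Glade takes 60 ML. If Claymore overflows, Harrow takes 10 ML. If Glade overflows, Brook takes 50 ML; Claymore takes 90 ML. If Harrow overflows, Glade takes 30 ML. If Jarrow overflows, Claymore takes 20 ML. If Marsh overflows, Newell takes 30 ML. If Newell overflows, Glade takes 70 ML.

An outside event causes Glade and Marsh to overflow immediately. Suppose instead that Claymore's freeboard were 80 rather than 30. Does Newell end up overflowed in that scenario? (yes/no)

no

With Claymore's freeboard at 80:
Round 1 — Glade, Marsh overflow (initial).
  Brook: +50 → 50 < 110
  Claymore: +90 → 90 ≥ 80
  Newell: +30 → 30 < 100
Round 2 — Claymore overflows.
  Harrow: +10 → 10 < 40
No further overflows.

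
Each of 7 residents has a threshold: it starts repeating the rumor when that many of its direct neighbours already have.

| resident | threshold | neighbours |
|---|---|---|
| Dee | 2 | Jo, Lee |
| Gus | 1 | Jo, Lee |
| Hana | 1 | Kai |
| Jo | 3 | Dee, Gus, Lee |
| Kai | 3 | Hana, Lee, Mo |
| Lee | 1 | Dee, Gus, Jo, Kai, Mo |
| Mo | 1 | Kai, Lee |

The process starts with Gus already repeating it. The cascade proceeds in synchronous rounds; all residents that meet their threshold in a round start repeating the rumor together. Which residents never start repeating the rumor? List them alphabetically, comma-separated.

Dee, Hana, Jo, Kai

Round 1 — Gus starts repeating the rumor (initial).
Round 2 — checking thresholds:
  Jo: 1 of 3 neighbours < 3, below threshold.
  Lee: 1 of 5 neighbours ≥ 1, starts repeating the rumor.
Round 3 — checking thresholds:
  Dee: 1 of 2 neighbours < 2, below threshold.
  Jo: 2 of 3 neighbours < 3, below threshold.
  Kai: 1 of 3 neighbours < 3, below threshold.
  Mo: 1 of 2 neighbours ≥ 1, starts repeating the rumor.
Round 4 — no new spreads; cascade stops.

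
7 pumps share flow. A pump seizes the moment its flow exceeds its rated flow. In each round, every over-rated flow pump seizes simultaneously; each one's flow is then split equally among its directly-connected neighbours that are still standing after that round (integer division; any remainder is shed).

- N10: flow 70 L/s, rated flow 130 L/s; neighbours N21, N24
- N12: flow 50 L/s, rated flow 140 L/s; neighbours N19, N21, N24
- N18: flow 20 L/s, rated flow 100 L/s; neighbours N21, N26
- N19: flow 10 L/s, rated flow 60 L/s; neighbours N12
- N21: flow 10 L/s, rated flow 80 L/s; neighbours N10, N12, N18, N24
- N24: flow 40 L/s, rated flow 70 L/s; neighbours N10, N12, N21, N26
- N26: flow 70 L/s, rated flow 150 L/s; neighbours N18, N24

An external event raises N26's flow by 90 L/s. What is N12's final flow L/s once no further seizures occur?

90

Round 1 — N26 at 160 > 150. N26 seizes.
  N26 sheds 160 L/s to N18, N24: 80 each.
    N18: 20+80 = 100 ≤ 100
    N24: 40+80 = 120 > 70
Round 2 — N24 seizes.
  N24 sheds 120 L/s to N10, N12, N21: 40 each.
    N10: 70+40 = 110 ≤ 130
    N12: 50+40 = 90 ≤ 140
    N21: 10+40 = 50 ≤ 80
No further seizures.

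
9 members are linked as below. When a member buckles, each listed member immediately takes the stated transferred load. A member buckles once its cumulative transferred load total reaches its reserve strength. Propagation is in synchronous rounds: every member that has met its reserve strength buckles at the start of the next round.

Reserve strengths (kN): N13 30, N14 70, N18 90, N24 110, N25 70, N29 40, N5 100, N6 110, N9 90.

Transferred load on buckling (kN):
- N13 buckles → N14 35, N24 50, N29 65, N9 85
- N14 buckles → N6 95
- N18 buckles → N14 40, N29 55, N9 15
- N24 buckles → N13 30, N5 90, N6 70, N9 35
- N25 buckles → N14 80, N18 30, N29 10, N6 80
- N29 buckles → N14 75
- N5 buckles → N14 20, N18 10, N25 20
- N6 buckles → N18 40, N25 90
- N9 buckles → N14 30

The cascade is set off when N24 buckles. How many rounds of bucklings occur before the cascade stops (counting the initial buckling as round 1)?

Round 1 — N24 buckles (initial).
  N13: +30 → 30 ≥ 30
  N5: +90 → 90 < 100
  N6: +70 → 70 < 110
  N9: +35 → 35 < 90
Round 2 — N13 buckles.
  N14: +35 → 35 < 70
  N29: +65 → 65 ≥ 40
  N9: +85 → 120 ≥ 90
Round 3 — N29, N9 buckle.
  N14: +75+30 → 140 ≥ 70
Round 4 — N14 buckles.
  N6: +95 → 165 ≥ 110
Round 5 — N6 buckles.
  N18: +40 → 40 < 90
  N25: +90 → 90 ≥ 70
Round 6 — N25 buckles.
  N18: +30 → 70 < 90
No further bucklings.

6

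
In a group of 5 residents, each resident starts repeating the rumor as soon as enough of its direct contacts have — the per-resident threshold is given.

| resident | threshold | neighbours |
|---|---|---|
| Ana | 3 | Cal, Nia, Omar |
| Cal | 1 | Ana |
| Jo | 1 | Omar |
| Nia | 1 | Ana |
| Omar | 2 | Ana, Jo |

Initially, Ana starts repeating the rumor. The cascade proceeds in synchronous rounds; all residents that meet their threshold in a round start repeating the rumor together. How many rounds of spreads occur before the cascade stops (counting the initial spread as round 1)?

Round 1 — Ana starts repeating the rumor (initial).
Round 2 — checking thresholds:
  Cal: 1 of 1 neighbours ≥ 1, starts repeating the rumor.
  Nia: 1 of 1 neighbours ≥ 1, starts repeating the rumor.
  Omar: 1 of 2 neighbours < 2, holds.
Round 3 — no new spreads; cascade stops.

2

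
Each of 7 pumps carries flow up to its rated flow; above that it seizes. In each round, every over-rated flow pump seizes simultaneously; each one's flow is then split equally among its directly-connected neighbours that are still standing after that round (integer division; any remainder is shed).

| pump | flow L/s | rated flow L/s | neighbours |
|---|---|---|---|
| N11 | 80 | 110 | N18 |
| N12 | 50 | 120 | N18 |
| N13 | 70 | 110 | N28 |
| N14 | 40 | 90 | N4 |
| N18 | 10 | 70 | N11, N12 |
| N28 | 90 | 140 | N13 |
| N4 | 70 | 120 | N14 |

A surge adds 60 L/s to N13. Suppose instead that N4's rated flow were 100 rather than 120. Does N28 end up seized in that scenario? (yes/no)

yes

With N4's rated flow at 100:
Round 1 — N13 at 130 > 110. N13 seizes.
  N13 sheds 130 L/s to N28: 130 each.
    N28: 90+130 = 220 > 140
Round 2 — N28 seizes.
  N28 sheds 220 L/s: no online neighbours, lost.
No further seizures.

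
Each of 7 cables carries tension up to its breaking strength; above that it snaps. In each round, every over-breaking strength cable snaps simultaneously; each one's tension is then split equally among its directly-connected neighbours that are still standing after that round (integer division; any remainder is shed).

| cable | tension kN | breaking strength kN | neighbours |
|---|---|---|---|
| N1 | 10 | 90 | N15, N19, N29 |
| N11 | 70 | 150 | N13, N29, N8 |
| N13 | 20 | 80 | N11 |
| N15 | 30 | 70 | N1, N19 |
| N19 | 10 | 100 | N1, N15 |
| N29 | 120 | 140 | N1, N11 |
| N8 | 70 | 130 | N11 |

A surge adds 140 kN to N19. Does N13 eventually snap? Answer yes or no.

Round 1 — N19 at 150 > 100. N19 snaps.
  N19 sheds 150 kN to N1, N15: 75 each.
    N1: 10+75 = 85 ≤ 90
    N15: 30+75 = 105 > 70
Round 2 — N15 snaps.
  N15 sheds 105 kN to N1: 105 each.
    N1: 85+105 = 190 > 90
Round 3 — N1 snaps.
  N1 sheds 190 kN to N29: 190 each.
    N29: 120+190 = 310 > 140
Round 4 — N29 snaps.
  N29 sheds 310 kN to N11: 310 each.
    N11: 70+310 = 380 > 150
Round 5 — N11 snaps.
  N11 sheds 380 kN to N13, N8: 190 each.
    N13: 20+190 = 210 > 80
    N8: 70+190 = 260 > 130
Round 6 — N13, N8 snap.
  N13 sheds 210 kN: no online neighbours, lost.
  N8 sheds 260 kN: no online neighbours, lost.
No further breaks.

yes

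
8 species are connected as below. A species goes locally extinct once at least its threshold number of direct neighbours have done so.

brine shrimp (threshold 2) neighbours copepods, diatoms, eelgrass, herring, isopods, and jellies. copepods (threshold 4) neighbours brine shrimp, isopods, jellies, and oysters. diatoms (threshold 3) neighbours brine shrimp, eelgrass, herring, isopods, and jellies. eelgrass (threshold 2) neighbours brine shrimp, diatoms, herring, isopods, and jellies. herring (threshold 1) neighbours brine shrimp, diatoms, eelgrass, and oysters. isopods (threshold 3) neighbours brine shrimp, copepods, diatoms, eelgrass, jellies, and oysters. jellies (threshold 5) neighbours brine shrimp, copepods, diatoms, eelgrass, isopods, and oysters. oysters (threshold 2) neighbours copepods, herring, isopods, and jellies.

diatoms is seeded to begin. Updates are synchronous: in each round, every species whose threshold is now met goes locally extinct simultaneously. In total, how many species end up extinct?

Round 1 — diatoms goes locally extinct (initial).
Round 2 — checking thresholds:
  brine shrimp: 1 of 6 neighbours < 2, below threshold.
  eelgrass: 1 of 5 neighbours < 2, below threshold.
  herring: 1 of 4 neighbours ≥ 1, goes locally extinct.
  isopods: 1 of 6 neighbours < 3, below threshold.
  jellies: 1 of 6 neighbours < 5, below threshold.
Round 3 — checking thresholds:
  brine shrimp: 2 of 6 neighbours ≥ 2, goes locally extinct.
  eelgrass: 2 of 5 neighbours ≥ 2, goes locally extinct.
  isopods: 1 of 6 neighbours < 3, below threshold.
  jellies: 1 of 6 neighbours < 5, below threshold.
  oysters: 1 of 4 neighbours < 2, below threshold.
Round 4 — checking thresholds:
  copepods: 1 of 4 neighbours < 4, below threshold.
  isopods: 3 of 6 neighbours ≥ 3, goes locally extinct.
  jellies: 3 of 6 neighbours < 5, below threshold.
  oysters: 1 of 4 neighbours < 2, below threshold.
Round 5 — checking thresholds:
  copepods: 2 of 4 neighbours < 4, below threshold.
  jellies: 4 of 6 neighbours < 5, below threshold.
  oysters: 2 of 4 neighbours ≥ 2, goes locally extinct.
Round 6 — checking thresholds:
  copepods: 3 of 4 neighbours < 4, below threshold.
  jellies: 5 of 6 neighbours ≥ 5, goes locally extinct.
Round 7 — checking thresholds:
  copepods: 4 of 4 neighbours ≥ 4, goes locally extinct.
Round 8 — no new extinctions; cascade stops.

8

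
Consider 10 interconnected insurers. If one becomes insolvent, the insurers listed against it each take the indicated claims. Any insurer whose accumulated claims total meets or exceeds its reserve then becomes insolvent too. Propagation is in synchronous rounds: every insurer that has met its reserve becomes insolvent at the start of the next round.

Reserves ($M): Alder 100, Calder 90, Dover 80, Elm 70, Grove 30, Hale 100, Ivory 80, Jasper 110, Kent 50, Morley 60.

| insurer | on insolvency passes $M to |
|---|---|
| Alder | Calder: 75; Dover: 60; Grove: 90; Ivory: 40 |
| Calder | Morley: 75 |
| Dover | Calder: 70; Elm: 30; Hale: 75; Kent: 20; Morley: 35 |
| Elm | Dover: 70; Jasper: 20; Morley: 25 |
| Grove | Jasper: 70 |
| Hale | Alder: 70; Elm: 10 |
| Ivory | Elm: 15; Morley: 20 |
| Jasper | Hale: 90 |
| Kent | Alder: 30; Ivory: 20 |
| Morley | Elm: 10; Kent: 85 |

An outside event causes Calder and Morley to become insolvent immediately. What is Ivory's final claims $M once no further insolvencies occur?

Round 1 — Calder, Morley become insolvent (initial).
  Elm: +10 → 10 < 70
  Kent: +85 → 85 ≥ 50
Round 2 — Kent becomes insolvent.
  Alder: +30 → 30 < 100
  Ivory: +20 → 20 < 80
No further insolvencies.

20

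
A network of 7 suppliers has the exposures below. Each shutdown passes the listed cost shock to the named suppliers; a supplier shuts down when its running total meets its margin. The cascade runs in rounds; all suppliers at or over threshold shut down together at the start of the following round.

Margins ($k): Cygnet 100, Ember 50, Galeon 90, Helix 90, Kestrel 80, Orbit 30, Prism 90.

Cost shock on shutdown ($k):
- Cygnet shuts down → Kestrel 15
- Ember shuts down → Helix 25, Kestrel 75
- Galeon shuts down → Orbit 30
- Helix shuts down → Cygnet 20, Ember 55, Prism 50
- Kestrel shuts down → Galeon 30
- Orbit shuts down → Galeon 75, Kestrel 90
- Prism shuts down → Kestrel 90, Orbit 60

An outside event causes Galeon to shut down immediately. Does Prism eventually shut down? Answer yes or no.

no

Round 1 — Galeon shuts down (initial).
  Orbit: +30 → 30 ≥ 30
Round 2 — Orbit shuts down.
  Kestrel: +90 → 90 ≥ 80
Round 3 — Kestrel shuts down.
No further shutdowns.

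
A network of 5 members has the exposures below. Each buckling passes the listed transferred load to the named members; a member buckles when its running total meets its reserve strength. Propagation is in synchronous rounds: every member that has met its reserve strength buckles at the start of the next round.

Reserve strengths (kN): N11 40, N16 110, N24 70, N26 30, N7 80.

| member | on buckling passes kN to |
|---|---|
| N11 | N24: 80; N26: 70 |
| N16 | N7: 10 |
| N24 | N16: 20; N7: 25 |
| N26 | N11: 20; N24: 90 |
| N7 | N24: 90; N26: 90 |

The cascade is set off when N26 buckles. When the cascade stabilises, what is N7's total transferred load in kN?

Round 1 — N26 buckles (initial).
  N11: +20 → 20 < 40
  N24: +90 → 90 ≥ 70
Round 2 — N24 buckles.
  N16: +20 → 20 < 110
  N7: +25 → 25 < 80
No further bucklings.

25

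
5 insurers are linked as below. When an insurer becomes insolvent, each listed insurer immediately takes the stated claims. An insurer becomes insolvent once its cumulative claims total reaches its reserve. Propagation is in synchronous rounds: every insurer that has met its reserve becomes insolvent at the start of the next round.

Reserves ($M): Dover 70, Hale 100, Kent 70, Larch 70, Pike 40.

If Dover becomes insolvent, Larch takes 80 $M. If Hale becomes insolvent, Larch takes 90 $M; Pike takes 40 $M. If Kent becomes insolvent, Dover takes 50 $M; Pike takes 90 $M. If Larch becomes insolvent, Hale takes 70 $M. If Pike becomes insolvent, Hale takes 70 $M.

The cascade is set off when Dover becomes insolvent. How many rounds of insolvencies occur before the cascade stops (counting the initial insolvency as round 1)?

Round 1 — Dover becomes insolvent (initial).
  Larch: +80 → 80 ≥ 70
Round 2 — Larch becomes insolvent.
  Hale: +70 → 70 < 100
No further insolvencies.

2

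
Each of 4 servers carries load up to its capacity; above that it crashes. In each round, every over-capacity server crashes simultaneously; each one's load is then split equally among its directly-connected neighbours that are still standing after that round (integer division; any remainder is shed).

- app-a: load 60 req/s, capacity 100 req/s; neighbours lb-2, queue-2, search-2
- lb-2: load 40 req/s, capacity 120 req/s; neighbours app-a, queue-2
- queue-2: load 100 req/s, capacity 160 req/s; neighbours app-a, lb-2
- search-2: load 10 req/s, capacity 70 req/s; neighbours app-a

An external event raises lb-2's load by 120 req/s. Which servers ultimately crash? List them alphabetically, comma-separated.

Round 1 — lb-2 at 160 > 120. lb-2 crashes.
  lb-2 sheds 160 req/s to app-a, queue-2: 80 each.
    app-a: 60+80 = 140 > 100
    queue-2: 100+80 = 180 > 160
Round 2 — app-a, queue-2 crash.
  app-a sheds 140 req/s to search-2: 140 each.
    search-2: 10+140 = 150 > 70
  queue-2 sheds 180 req/s: no online neighbours, lost.
Round 3 — search-2 crashes.
  search-2 sheds 150 req/s: no online neighbours, lost.
No further crashes.

app-a, lb-2, queue-2, search-2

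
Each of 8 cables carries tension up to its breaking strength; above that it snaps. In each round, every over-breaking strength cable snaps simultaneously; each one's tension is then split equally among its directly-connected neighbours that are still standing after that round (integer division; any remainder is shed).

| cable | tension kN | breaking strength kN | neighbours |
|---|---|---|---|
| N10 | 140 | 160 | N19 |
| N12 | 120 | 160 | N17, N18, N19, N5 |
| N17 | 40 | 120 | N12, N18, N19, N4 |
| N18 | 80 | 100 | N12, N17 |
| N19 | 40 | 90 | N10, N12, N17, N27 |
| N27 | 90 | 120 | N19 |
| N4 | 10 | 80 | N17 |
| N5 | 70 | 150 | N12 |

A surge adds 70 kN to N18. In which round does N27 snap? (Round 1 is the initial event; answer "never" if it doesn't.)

Round 1 — N18 at 150 > 100. N18 snaps.
  N18 sheds 150 kN to N12, N17: 75 each.
    N12: 120+75 = 195 > 160
    N17: 40+75 = 115 ≤ 120
Round 2 — N12 snaps.
  N12 sheds 195 kN to N17, N19, N5: 65 each.
    N17: 115+65 = 180 > 120
    N19: 40+65 = 105 > 90
    N5: 70+65 = 135 ≤ 150
Round 3 — N17, N19 snap.
  N17 sheds 180 kN to N4: 180 each.
    N4: 10+180 = 190 > 80
  N19 sheds 105 kN to N10, N27: 52 each (1 lost).
    N10: 140+52 = 192 > 160
    N27: 90+52 = 142 > 120
Round 4 — N10, N27, N4 snap.
  N10 sheds 192 kN: no online neighbours, lost.
  N27 sheds 142 kN: no online neighbours, lost.
  N4 sheds 190 kN: no online neighbours, lost.
No further breaks.

4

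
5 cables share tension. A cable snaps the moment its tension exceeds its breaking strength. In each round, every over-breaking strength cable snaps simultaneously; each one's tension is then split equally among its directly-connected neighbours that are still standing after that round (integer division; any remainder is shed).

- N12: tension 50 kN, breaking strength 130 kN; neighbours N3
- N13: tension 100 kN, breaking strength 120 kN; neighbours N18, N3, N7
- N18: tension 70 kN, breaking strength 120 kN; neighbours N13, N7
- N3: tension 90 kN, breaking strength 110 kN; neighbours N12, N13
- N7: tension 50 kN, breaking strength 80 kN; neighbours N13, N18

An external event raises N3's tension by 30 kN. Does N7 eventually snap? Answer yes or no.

Round 1 — N3 at 120 > 110. N3 snaps.
  N3 sheds 120 kN to N12, N13: 60 each.
    N12: 50+60 = 110 ≤ 130
    N13: 100+60 = 160 > 120
Round 2 — N13 snaps.
  N13 sheds 160 kN to N18, N7: 80 each.
    N18: 70+80 = 150 > 120
    N7: 50+80 = 130 > 80
Round 3 — N18, N7 snap.
  N18 sheds 150 kN: no online neighbours, lost.
  N7 sheds 130 kN: no online neighbours, lost.
No further breaks.

yes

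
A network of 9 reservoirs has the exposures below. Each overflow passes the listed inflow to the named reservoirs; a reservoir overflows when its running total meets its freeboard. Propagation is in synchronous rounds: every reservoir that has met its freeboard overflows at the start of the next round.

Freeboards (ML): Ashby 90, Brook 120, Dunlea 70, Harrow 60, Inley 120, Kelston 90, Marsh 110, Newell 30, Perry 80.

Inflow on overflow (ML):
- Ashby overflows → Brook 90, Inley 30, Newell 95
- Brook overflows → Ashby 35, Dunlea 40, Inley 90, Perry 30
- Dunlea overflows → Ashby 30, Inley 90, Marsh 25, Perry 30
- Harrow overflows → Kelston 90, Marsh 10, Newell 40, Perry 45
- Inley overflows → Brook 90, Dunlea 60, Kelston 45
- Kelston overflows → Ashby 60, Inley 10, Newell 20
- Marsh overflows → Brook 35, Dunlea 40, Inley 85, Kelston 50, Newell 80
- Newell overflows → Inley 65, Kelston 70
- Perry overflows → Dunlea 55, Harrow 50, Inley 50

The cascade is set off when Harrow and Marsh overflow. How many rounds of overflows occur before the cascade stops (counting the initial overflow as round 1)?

5

Round 1 — Harrow, Marsh overflow (initial).
  Brook: +35 → 35 < 120
  Dunlea: +40 → 40 < 70
  Inley: +85 → 85 < 120
  Kelston: +90+50 → 140 ≥ 90
  Newell: +40+80 → 120 ≥ 30
  Perry: +45 → 45 < 80
Round 2 — Kelston, Newell overflow.
  Ashby: +60 → 60 < 90
  Inley: +10+65 → 160 ≥ 120
Round 3 — Inley overflows.
  Brook: +90 → 125 ≥ 120
  Dunlea: +60 → 100 ≥ 70
Round 4 — Brook, Dunlea overflow.
  Ashby: +35+30 → 125 ≥ 90
  Perry: +30+30 → 105 ≥ 80
Round 5 — Ashby, Perry overflow.
No further overflows.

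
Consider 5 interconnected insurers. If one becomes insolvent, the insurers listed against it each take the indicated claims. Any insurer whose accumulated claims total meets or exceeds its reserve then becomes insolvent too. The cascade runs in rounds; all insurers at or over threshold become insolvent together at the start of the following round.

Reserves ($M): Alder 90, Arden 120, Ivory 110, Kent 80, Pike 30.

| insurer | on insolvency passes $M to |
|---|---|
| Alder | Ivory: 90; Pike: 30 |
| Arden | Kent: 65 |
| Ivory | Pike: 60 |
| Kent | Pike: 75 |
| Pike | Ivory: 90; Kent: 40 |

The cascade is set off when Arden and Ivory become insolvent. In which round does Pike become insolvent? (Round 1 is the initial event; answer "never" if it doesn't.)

Round 1 — Arden, Ivory become insolvent (initial).
  Kent: +65 → 65 < 80
  Pike: +60 → 60 ≥ 30
Round 2 — Pike becomes insolvent.
  Kent: +40 → 105 ≥ 80
Round 3 — Kent becomes insolvent.
No further insolvencies.

2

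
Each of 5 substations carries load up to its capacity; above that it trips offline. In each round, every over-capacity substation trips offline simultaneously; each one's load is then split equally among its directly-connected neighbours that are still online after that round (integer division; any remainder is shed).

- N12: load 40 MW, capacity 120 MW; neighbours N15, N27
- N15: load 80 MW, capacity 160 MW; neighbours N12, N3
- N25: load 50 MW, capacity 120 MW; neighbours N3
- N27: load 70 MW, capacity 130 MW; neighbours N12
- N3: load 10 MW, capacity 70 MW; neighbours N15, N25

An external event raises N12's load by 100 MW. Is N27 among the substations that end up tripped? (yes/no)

yes

Round 1 — N12 at 140 > 120. N12 trips offline.
  N12 sheds 140 MW to N15, N27: 70 each.
    N15: 80+70 = 150 ≤ 160
    N27: 70+70 = 140 > 130
Round 2 — N27 trips offline.
  N27 sheds 140 MW: no online neighbours, lost.
No further trips.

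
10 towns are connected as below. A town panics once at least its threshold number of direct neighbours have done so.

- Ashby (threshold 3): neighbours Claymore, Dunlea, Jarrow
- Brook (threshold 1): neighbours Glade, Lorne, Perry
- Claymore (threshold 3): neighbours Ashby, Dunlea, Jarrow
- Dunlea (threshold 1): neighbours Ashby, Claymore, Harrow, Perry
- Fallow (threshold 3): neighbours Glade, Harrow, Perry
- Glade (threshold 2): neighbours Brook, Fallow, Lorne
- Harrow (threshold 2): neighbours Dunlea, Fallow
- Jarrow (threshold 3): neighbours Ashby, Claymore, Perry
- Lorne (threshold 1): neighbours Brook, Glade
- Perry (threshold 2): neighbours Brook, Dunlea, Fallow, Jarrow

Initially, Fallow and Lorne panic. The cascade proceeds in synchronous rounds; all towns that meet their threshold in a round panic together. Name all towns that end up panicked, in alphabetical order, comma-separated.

Brook, Dunlea, Fallow, Glade, Harrow, Lorne, Perry

Round 1 — Fallow, Lorne panic (initial).
Round 2 — checking thresholds:
  Brook: 1 of 3 neighbours ≥ 1, panics.
  Glade: 2 of 3 neighbours ≥ 2, panics.
  Harrow: 1 of 2 neighbours < 2, below threshold.
  Perry: 1 of 4 neighbours < 2, below threshold.
Round 3 — checking thresholds:
  Harrow: 1 of 2 neighbours < 2, below threshold.
  Perry: 2 of 4 neighbours ≥ 2, panics.
Round 4 — checking thresholds:
  Dunlea: 1 of 4 neighbours ≥ 1, panics.
  Harrow: 1 of 2 neighbours < 2, below threshold.
  Jarrow: 1 of 3 neighbours < 3, below threshold.
Round 5 — checking thresholds:
  Ashby: 1 of 3 neighbours < 3, below threshold.
  Claymore: 1 of 3 neighbours < 3, below threshold.
  Harrow: 2 of 2 neighbours ≥ 2, panics.
  Jarrow: 1 of 3 neighbours < 3, below threshold.
Round 6 — no new panics; cascade stops.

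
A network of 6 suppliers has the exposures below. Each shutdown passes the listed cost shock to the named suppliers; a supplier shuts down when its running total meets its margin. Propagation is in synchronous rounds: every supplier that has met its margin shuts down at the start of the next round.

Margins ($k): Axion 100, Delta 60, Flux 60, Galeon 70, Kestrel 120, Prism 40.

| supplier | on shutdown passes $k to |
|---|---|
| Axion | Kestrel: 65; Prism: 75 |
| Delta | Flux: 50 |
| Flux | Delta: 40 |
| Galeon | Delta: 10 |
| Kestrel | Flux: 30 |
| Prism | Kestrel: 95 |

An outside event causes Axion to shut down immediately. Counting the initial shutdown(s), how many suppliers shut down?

Round 1 — Axion shuts down (initial).
  Kestrel: +65 → 65 < 120
  Prism: +75 → 75 ≥ 40
Round 2 — Prism shuts down.
  Kestrel: +95 → 160 ≥ 120
Round 3 — Kestrel shuts down.
  Flux: +30 → 30 < 60
No further shutdowns.

3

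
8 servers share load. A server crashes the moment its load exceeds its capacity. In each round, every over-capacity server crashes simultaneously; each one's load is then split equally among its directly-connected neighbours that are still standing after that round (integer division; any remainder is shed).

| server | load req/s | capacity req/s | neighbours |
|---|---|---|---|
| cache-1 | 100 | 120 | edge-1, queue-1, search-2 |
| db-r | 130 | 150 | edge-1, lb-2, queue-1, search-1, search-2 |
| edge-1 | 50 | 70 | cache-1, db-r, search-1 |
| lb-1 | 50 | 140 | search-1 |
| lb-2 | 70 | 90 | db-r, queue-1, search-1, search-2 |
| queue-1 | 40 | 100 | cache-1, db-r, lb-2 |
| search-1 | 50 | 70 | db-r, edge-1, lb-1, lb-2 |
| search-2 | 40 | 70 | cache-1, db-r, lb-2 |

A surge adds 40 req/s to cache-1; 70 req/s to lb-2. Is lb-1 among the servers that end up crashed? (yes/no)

no

Round 1 — cache-1 at 140 > 120; lb-2 at 140 > 90. cache-1, lb-2 crash.
  cache-1 sheds 140 req/s to edge-1, queue-1, search-2: 46 each (2 lost).
    edge-1: 50+46 = 96 > 70
    queue-1: 40+46 = 86 ≤ 100
    search-2: 40+46 = 86 > 70
  lb-2 sheds 140 req/s to db-r, queue-1, search-1, search-2: 35 each.
    db-r: 130+35 = 165 > 150
    queue-1: 86+35 = 121 > 100
    search-1: 50+35 = 85 > 70
    search-2: 86+35 = 121 > 70
Round 2 — db-r, edge-1, queue-1, search-1, search-2 crash.
  db-r sheds 165 req/s: no online neighbours, lost.
  edge-1 sheds 96 req/s: no online neighbours, lost.
  queue-1 sheds 121 req/s: no online neighbours, lost.
  search-1 sheds 85 req/s to lb-1: 85 each.
    lb-1: 50+85 = 135 ≤ 140
  search-2 sheds 121 req/s: no online neighbours, lost.
No further crashes.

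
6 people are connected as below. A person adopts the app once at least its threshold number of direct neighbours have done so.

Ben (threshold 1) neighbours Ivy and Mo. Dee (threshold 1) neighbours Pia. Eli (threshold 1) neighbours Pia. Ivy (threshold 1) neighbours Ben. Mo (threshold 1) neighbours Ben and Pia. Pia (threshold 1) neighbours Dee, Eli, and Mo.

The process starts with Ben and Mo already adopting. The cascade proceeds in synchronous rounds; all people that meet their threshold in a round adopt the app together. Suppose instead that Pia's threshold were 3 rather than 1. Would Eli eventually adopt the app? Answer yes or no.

no

With Pia's threshold at 3:
Round 1 — Ben, Mo adopt the app (initial).
Round 2 — checking thresholds:
  Ivy: 1 of 1 neighbours ≥ 1, adopts the app.
  Pia: 1 of 3 neighbours < 3, below threshold.
Round 3 — no new adoptions; cascade stops.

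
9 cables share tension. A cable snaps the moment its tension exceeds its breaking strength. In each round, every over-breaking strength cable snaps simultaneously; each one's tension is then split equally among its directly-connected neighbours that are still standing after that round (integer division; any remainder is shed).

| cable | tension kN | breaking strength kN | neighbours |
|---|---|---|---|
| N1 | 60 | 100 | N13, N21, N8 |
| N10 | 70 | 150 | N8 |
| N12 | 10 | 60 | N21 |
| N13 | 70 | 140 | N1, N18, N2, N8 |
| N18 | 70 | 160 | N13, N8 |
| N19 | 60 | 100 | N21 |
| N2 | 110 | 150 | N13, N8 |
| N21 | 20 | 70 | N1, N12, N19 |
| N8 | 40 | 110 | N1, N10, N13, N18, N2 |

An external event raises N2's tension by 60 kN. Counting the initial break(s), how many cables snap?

Round 1 — N2 at 170 > 150. N2 snaps.
  N2 sheds 170 kN to N13, N8: 85 each.
    N13: 70+85 = 155 > 140
    N8: 40+85 = 125 > 110
Round 2 — N13, N8 snap.
  N13 sheds 155 kN to N1, N18: 77 each (1 lost).
    N1: 60+77 = 137 > 100
    N18: 70+77 = 147 ≤ 160
  N8 sheds 125 kN to N1, N10, N18: 41 each (2 lost).
    N1: 137+41 = 178 > 100
    N10: 70+41 = 111 ≤ 150
    N18: 147+41 = 188 > 160
Round 3 — N1, N18 snap.
  N1 sheds 178 kN to N21: 178 each.
    N21: 20+178 = 198 > 70
  N18 sheds 188 kN: no online neighbours, lost.
Round 4 — N21 snaps.
  N21 sheds 198 kN to N12, N19: 99 each.
    N12: 10+99 = 109 > 60
    N19: 60+99 = 159 > 100
Round 5 — N12, N19 snap.
  N12 sheds 109 kN: no online neighbours, lost.
  N19 sheds 159 kN: no online neighbours, lost.
No further breaks.

8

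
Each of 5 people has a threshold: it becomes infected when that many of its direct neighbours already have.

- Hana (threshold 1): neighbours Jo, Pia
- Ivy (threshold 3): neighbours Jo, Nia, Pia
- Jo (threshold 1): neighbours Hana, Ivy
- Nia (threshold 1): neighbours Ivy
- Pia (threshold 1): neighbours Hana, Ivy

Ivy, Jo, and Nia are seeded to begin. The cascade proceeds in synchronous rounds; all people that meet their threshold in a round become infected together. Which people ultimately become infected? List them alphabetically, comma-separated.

Hana, Ivy, Jo, Nia, Pia

Round 1 — Ivy, Jo, Nia become infected (initial).
Round 2 — checking thresholds:
  Hana: 1 of 2 neighbours ≥ 1, becomes infected.
  Pia: 1 of 2 neighbours ≥ 1, becomes infected.
Round 3 — no new infections; cascade stops.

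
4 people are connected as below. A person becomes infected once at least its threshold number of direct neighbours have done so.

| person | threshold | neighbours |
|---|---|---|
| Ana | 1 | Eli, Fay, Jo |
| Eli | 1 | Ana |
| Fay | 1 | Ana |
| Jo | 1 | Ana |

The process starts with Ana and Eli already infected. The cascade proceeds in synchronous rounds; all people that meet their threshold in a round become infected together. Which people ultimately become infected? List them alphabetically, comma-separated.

Round 1 — Ana, Eli become infected (initial).
Round 2 — checking thresholds:
  Fay: 1 of 1 neighbours ≥ 1, becomes infected.
  Jo: 1 of 1 neighbours ≥ 1, becomes infected.
Round 3 — no new infections; cascade stops.

Ana, Eli, Fay, Jo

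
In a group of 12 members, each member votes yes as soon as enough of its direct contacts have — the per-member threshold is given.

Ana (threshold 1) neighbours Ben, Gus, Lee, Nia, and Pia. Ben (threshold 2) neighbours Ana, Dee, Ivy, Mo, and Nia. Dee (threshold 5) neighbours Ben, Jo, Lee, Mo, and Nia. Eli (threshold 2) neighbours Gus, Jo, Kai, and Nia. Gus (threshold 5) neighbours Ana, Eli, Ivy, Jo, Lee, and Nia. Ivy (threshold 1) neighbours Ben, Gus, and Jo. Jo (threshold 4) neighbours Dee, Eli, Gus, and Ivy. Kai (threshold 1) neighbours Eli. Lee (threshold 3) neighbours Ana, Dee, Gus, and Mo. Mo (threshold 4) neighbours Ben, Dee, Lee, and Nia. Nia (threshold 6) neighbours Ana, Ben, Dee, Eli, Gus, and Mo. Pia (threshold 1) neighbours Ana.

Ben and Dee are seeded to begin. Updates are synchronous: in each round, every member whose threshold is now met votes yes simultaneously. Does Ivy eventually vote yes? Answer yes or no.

Round 1 — Ben, Dee vote yes (initial).
Round 2 — checking thresholds:
  Ana: 1 of 5 neighbours ≥ 1, votes yes.
  Ivy: 1 of 3 neighbours ≥ 1, votes yes.
  Jo: 1 of 4 neighbours < 4, holds.
  Lee: 1 of 4 neighbours < 3, holds.
  Mo: 2 of 4 neighbours < 4, holds.
  Nia: 2 of 6 neighbours < 6, holds.
Round 3 — checking thresholds:
  Gus: 2 of 6 neighbours < 5, holds.
  Jo: 2 of 4 neighbours < 4, holds.
  Lee: 2 of 4 neighbours < 3, holds.
  Mo: 2 of 4 neighbours < 4, holds.
  Nia: 3 of 6 neighbours < 6, holds.
  Pia: 1 of 1 neighbours ≥ 1, votes yes.
Round 4 — no new yes votes; cascade stops.

yes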